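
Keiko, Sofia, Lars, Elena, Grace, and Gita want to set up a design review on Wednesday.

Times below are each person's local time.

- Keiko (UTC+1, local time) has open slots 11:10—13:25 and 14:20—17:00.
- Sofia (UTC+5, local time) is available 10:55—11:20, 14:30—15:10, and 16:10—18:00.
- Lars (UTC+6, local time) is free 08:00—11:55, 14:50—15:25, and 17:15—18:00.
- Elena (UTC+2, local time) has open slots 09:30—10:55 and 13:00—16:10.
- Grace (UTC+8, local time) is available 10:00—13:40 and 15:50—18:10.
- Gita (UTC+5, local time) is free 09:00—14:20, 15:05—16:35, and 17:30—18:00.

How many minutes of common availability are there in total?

Keiko → UTC: 10:10–12:25, 13:20–16:00.
Sofia → UTC: 05:55–06:20, 09:30–10:10, 11:10–13:00.
Lars → UTC: 02:00–05:55, 08:50–09:25, 11:15–12:00.
Elena → UTC: 07:30–08:55, 11:00–14:10.
Grace → UTC: 02:00–05:40, 07:50–10:10.
Gita → UTC: 04:00–09:20, 10:05–11:35, 12:30–13:00.
Keiko ∩ Sofia: 11:10–12:25.
Keiko ∩ Sofia ∩ Lars: 11:15–12:00.
Keiko ∩ Sofia ∩ Lars ∩ Elena: 11:15–12:00.
Keiko ∩ Sofia ∩ Lars ∩ Elena ∩ Grace: (none).
Keiko ∩ Sofia ∩ Lars ∩ Elena ∩ Grace ∩ Gita: (none).
Total common minutes: 0.

0 minutes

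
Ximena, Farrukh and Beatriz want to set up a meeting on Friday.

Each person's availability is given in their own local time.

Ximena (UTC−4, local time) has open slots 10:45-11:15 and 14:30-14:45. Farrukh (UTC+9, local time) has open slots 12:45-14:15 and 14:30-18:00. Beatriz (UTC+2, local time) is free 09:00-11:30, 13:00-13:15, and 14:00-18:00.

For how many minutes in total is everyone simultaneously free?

0 minutes

Ximena → UTC: 14:45–15:15, 18:30–18:45.
Farrukh → UTC: 03:45–05:15, 05:30–09:00.
Beatriz → UTC: 07:00–09:30, 11:00–11:15, 12:00–16:00.
Ximena ∩ Farrukh: (none).
Ximena ∩ Farrukh ∩ Beatriz: (none).
Total common minutes: 0.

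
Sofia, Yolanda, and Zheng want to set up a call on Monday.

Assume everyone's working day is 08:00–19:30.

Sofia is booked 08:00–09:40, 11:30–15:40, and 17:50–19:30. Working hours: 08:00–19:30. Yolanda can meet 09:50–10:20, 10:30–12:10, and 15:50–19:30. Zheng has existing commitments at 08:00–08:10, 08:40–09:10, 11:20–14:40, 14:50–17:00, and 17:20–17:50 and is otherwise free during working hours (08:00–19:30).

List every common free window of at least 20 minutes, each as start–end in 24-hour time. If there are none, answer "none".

09:50–10:20, 10:30–11:20, 17:00–17:20

Sofia free within 08:00–19:30: 09:40–11:30, 15:40–17:50.
Zheng free within 08:00–19:30: 08:10–08:40, 09:10–11:20, 14:40–14:50, 17:00–17:20, 17:50–19:30.
Sofia ∩ Yolanda: 09:50–10:20, 10:30–11:30, 15:50–17:50.
Sofia ∩ Yolanda ∩ Zheng: 09:50–10:20, 10:30–11:20, 17:00–17:20.
Windows ≥ 20 min: 09:50–10:20, 10:30–11:20, 17:00–17:20.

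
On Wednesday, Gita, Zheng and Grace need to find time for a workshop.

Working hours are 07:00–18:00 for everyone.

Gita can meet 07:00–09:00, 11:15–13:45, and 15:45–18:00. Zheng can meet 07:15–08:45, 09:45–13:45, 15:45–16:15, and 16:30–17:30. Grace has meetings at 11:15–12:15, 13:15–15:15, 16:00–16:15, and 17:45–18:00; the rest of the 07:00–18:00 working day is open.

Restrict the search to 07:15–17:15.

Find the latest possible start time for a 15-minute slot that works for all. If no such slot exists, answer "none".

Grace free within 07:00–18:00: 07:00–11:15, 12:15–13:15, 15:15–16:00, 16:15–17:45.
Gita ∩ Zheng: 07:15–08:45, 11:15–13:45, 15:45–16:15, 16:30–17:30.
Gita ∩ Zheng ∩ Grace: 07:15–08:45, 12:15–13:15, 15:45–16:00, 16:30–17:30.
Restricted to 07:15–17:15: 07:15–08:45, 12:15–13:15, 15:45–16:00, 16:30–17:15.
Windows ≥ 15 min: 07:15–08:45, 12:15–13:15, 15:45–16:00, 16:30–17:15.
Latest start in the last window 16:30–17:15 is 17:15 − 15 min = 17:00.

17:00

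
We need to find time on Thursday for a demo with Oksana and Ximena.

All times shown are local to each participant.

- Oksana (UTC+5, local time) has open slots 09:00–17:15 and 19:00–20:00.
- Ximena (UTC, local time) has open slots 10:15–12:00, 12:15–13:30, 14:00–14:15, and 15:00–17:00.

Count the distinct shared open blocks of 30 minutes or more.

Oksana → UTC: 04:00–12:15, 14:00–15:00.
Ximena → UTC: 10:15–12:00, 12:15–13:30, 14:00–14:15, 15:00–17:00.
Oksana ∩ Ximena: 10:15–12:00, 14:00–14:15.
Windows ≥ 30 min: 10:15–12:00.
That's 1 window.

1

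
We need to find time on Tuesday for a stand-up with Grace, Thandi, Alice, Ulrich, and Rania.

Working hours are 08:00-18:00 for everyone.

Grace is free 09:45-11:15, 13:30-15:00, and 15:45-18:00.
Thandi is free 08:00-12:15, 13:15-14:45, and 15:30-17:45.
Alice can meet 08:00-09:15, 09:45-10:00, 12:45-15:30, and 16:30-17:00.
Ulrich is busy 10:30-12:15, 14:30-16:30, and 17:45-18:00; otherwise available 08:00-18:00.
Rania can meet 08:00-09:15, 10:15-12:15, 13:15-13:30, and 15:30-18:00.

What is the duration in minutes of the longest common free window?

Ulrich free within 08:00–18:00: 08:00–10:30, 12:15–14:30, 16:30–17:45.
Grace ∩ Thandi: 09:45–11:15, 13:30–14:45, 15:45–17:45.
Grace ∩ Thandi ∩ Alice: 09:45–10:00, 13:30–14:45, 16:30–17:00.
Grace ∩ Thandi ∩ Alice ∩ Ulrich: 09:45–10:00, 13:30–14:30, 16:30–17:00.
Grace ∩ Thandi ∩ Alice ∩ Ulrich ∩ Rania: 16:30–17:00.
Single common window of 30 minutes.

30 minutes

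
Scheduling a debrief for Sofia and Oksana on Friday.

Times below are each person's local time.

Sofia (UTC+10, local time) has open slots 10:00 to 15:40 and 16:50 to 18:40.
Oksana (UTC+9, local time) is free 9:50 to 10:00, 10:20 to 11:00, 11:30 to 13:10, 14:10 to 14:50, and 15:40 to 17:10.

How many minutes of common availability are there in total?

Sofia → UTC: 00:00–05:40, 06:50–08:40.
Oksana → UTC: 00:50–01:00, 01:20–02:00, 02:30–04:10, 05:10–05:50, 06:40–08:10.
Sofia ∩ Oksana: 00:50–01:00, 01:20–02:00, 02:30–04:10, 05:10–05:40, 06:50–08:10.
Total common minutes: 10 + 40 + 100 + 30 + 80 = 260.

260 minutes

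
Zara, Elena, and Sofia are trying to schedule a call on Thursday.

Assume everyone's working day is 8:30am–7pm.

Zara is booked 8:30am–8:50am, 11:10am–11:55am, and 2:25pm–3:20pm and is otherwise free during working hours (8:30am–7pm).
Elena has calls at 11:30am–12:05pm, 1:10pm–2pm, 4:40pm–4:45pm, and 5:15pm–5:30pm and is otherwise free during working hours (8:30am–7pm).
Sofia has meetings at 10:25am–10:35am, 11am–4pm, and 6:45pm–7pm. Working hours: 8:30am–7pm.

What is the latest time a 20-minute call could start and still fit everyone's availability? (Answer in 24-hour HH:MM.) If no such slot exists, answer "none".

18:25

Zara free within 08:30–19:00: 08:50–11:10, 11:55–14:25, 15:20–19:00.
Elena free within 08:30–19:00: 08:30–11:30, 12:05–13:10, 14:00–16:40, 16:45–17:15, 17:30–19:00.
Sofia free within 08:30–19:00: 08:30–10:25, 10:35–11:00, 16:00–18:45.
Zara ∩ Elena: 08:50–11:10, 12:05–13:10, 14:00–14:25, 15:20–16:40, 16:45–17:15, 17:30–19:00.
Zara ∩ Elena ∩ Sofia: 08:50–10:25, 10:35–11:00, 16:00–16:40, 16:45–17:15, 17:30–18:45.
Windows ≥ 20 min: 08:50–10:25, 10:35–11:00, 16:00–16:40, 16:45–17:15, 17:30–18:45.
Latest start in the last window 17:30–18:45 is 18:45 − 20 min = 18:25.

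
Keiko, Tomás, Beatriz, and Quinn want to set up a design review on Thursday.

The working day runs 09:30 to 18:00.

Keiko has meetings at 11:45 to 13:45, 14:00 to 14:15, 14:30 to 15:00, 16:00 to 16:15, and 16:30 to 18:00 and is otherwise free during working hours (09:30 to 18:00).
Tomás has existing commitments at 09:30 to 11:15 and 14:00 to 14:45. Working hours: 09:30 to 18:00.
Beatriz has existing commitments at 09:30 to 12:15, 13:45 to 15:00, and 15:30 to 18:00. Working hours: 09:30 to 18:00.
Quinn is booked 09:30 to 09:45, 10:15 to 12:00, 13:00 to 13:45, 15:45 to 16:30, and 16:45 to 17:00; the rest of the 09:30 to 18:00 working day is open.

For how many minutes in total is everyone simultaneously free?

30 minutes

Keiko free within 09:30–18:00: 09:30–11:45, 13:45–14:00, 14:15–14:30, 15:00–16:00, 16:15–16:30.
Tomás free within 09:30–18:00: 11:15–14:00, 14:45–18:00.
Beatriz free within 09:30–18:00: 12:15–13:45, 15:00–15:30.
Quinn free within 09:30–18:00: 09:45–10:15, 12:00–13:00, 13:45–15:45, 16:30–16:45, 17:00–18:00.
Keiko ∩ Tomás: 11:15–11:45, 13:45–14:00, 15:00–16:00, 16:15–16:30.
Keiko ∩ Tomás ∩ Beatriz: 15:00–15:30.
Keiko ∩ Tomás ∩ Beatriz ∩ Quinn: 15:00–15:30.
Total common minutes: 30.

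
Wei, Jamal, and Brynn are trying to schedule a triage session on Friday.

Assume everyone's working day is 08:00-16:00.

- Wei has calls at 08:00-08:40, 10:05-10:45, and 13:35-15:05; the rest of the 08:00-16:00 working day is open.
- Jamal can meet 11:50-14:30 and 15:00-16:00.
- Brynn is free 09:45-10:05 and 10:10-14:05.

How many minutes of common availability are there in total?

Wei free within 08:00–16:00: 08:40–10:05, 10:45–13:35, 15:05–16:00.
Wei ∩ Jamal: 11:50–13:35, 15:05–16:00.
Wei ∩ Jamal ∩ Brynn: 11:50–13:35.
Total common minutes: 105.

105 minutes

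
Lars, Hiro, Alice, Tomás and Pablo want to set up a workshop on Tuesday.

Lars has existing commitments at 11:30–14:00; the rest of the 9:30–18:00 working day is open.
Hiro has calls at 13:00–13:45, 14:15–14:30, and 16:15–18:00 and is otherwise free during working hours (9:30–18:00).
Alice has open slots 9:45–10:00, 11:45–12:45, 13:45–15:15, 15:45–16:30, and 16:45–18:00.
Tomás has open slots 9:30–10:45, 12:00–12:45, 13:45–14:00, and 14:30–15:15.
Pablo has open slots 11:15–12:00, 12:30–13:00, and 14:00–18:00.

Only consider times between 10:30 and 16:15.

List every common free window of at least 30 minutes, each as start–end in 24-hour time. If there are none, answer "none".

14:30–15:15

Lars free within 09:30–18:00: 09:30–11:30, 14:00–18:00.
Hiro free within 09:30–18:00: 09:30–13:00, 13:45–14:15, 14:30–16:15.
Lars ∩ Hiro: 09:30–11:30, 14:00–14:15, 14:30–16:15.
Lars ∩ Hiro ∩ Alice: 09:45–10:00, 14:00–14:15, 14:30–15:15, 15:45–16:15.
Lars ∩ Hiro ∩ Alice ∩ Tomás: 09:45–10:00, 14:30–15:15.
Lars ∩ Hiro ∩ Alice ∩ Tomás ∩ Pablo: 14:30–15:15.
Restricted to 10:30–16:15: 14:30–15:15.
Windows ≥ 30 min: 14:30–15:15.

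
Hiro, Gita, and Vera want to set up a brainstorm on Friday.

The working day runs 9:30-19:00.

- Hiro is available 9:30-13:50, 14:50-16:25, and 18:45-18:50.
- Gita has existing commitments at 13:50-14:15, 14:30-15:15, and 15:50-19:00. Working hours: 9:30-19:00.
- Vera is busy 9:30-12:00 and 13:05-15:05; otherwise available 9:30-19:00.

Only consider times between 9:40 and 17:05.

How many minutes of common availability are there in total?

Gita free within 09:30–19:00: 09:30–13:50, 14:15–14:30, 15:15–15:50.
Vera free within 09:30–19:00: 12:00–13:05, 15:05–19:00.
Hiro ∩ Gita: 09:30–13:50, 15:15–15:50.
Hiro ∩ Gita ∩ Vera: 12:00–13:05, 15:15–15:50.
Restricted to 09:40–17:05: 12:00–13:05, 15:15–15:50.
Total common minutes: 65 + 35 = 100.

100 minutes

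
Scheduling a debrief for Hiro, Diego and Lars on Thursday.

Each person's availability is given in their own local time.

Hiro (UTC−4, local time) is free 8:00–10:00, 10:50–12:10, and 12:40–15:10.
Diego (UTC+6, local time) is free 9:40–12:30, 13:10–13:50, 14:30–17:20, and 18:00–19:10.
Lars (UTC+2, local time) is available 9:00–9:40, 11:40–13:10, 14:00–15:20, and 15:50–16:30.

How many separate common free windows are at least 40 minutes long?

1

Hiro → UTC: 12:00–14:00, 14:50–16:10, 16:40–19:10.
Diego → UTC: 03:40–06:30, 07:10–07:50, 08:30–11:20, 12:00–13:10.
Lars → UTC: 07:00–07:40, 09:40–11:10, 12:00–13:20, 13:50–14:30.
Hiro ∩ Diego: 12:00–13:10.
Hiro ∩ Diego ∩ Lars: 12:00–13:10.
Windows ≥ 40 min: 12:00–13:10.
That's 1 window.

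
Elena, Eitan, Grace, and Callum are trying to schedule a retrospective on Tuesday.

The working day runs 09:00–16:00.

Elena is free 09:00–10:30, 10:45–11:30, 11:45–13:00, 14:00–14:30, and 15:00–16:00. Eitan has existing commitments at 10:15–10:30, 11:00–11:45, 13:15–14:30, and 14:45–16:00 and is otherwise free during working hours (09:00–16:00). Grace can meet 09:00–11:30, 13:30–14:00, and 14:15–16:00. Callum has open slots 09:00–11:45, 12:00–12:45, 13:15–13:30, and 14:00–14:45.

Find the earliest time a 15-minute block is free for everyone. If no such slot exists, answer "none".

Eitan free within 09:00–16:00: 09:00–10:15, 10:30–11:00, 11:45–13:15, 14:30–14:45.
Elena ∩ Eitan: 09:00–10:15, 10:45–11:00, 11:45–13:00.
Elena ∩ Eitan ∩ Grace: 09:00–10:15, 10:45–11:00.
Elena ∩ Eitan ∩ Grace ∩ Callum: 09:00–10:15, 10:45–11:00.
Windows ≥ 15 min: 09:00–10:15, 10:45–11:00.
Earliest such window starts at 09:00.

09:00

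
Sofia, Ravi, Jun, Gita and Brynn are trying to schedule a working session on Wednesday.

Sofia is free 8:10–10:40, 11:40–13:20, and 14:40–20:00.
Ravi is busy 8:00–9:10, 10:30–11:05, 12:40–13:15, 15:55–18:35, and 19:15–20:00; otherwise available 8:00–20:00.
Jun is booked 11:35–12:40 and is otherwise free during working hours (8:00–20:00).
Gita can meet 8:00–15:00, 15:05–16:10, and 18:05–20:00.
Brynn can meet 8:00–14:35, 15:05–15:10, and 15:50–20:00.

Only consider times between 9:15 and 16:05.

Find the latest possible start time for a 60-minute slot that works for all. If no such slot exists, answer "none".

09:30

Ravi free within 08:00–20:00: 09:10–10:30, 11:05–12:40, 13:15–15:55, 18:35–19:15.
Jun free within 08:00–20:00: 08:00–11:35, 12:40–20:00.
Sofia ∩ Ravi: 09:10–10:30, 11:40–12:40, 13:15–13:20, 14:40–15:55, 18:35–19:15.
Sofia ∩ Ravi ∩ Jun: 09:10–10:30, 13:15–13:20, 14:40–15:55, 18:35–19:15.
Sofia ∩ Ravi ∩ Jun ∩ Gita: 09:10–10:30, 13:15–13:20, 14:40–15:00, 15:05–15:55, 18:35–19:15.
Sofia ∩ Ravi ∩ Jun ∩ Gita ∩ Brynn: 09:10–10:30, 13:15–13:20, 15:05–15:10, 15:50–15:55, 18:35–19:15.
Restricted to 09:15–16:05: 09:15–10:30, 13:15–13:20, 15:05–15:10, 15:50–15:55.
Windows ≥ 60 min: 09:15–10:30.
Latest start in the last window 09:15–10:30 is 10:30 − 60 min = 09:30.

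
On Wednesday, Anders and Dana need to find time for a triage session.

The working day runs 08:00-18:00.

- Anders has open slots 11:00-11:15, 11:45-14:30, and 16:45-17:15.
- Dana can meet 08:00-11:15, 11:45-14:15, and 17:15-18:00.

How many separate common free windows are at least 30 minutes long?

1

Anders ∩ Dana: 11:00–11:15, 11:45–14:15.
Windows ≥ 30 min: 11:45–14:15.
That's 1 window.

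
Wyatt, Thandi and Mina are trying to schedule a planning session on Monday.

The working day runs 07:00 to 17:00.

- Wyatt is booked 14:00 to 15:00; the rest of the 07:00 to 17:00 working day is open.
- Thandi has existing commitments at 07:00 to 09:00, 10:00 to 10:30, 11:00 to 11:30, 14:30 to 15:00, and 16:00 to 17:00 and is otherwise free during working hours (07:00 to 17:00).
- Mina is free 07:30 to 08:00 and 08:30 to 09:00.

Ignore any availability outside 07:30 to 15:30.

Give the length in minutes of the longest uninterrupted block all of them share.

Wyatt free within 07:00–17:00: 07:00–14:00, 15:00–17:00.
Thandi free within 07:00–17:00: 09:00–10:00, 10:30–11:00, 11:30–14:30, 15:00–16:00.
Wyatt ∩ Thandi: 09:00–10:00, 10:30–11:00, 11:30–14:00, 15:00–16:00.
Wyatt ∩ Thandi ∩ Mina: (none).
Restricted to 07:30–15:30: (none).
No common window.

0 minutes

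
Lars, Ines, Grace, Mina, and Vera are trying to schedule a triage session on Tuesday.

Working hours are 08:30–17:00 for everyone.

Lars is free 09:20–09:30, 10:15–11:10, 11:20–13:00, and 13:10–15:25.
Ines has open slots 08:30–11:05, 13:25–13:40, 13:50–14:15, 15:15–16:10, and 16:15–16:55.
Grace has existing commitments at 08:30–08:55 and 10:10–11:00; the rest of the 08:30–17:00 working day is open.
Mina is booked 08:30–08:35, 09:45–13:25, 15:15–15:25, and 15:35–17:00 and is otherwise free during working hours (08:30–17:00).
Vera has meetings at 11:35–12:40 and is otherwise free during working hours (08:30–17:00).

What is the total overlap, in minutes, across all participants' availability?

Grace free within 08:30–17:00: 08:55–10:10, 11:00–17:00.
Mina free within 08:30–17:00: 08:35–09:45, 13:25–15:15, 15:25–15:35.
Vera free within 08:30–17:00: 08:30–11:35, 12:40–17:00.
Lars ∩ Ines: 09:20–09:30, 10:15–11:05, 13:25–13:40, 13:50–14:15, 15:15–15:25.
Lars ∩ Ines ∩ Grace: 09:20–09:30, 11:00–11:05, 13:25–13:40, 13:50–14:15, 15:15–15:25.
Lars ∩ Ines ∩ Grace ∩ Mina: 09:20–09:30, 13:25–13:40, 13:50–14:15.
Lars ∩ Ines ∩ Grace ∩ Mina ∩ Vera: 09:20–09:30, 13:25–13:40, 13:50–14:15.
Total common minutes: 10 + 15 + 25 = 50.

50 minutes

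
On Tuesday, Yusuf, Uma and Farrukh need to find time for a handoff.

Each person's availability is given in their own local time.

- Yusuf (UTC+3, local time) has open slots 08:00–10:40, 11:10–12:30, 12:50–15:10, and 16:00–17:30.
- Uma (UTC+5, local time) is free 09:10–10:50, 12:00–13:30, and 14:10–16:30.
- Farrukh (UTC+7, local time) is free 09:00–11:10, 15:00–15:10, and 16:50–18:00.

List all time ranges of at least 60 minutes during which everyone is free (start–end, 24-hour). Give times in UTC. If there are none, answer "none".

09:50–11:00

Yusuf → UTC: 05:00–07:40, 08:10–09:30, 09:50–12:10, 13:00–14:30.
Uma → UTC: 04:10–05:50, 07:00–08:30, 09:10–11:30.
Farrukh → UTC: 02:00–04:10, 08:00–08:10, 09:50–11:00.
Yusuf ∩ Uma: 05:00–05:50, 07:00–07:40, 08:10–08:30, 09:10–09:30, 09:50–11:30.
Yusuf ∩ Uma ∩ Farrukh: 09:50–11:00.
Windows ≥ 60 min: 09:50–11:00.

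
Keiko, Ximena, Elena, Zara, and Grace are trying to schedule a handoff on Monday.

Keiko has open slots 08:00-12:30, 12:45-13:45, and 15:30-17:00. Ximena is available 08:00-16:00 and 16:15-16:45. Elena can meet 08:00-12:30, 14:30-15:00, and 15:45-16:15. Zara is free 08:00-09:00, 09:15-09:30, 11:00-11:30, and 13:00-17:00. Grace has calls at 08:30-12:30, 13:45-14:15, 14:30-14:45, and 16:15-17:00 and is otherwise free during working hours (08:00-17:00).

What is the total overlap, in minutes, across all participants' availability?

Grace free within 08:00–17:00: 08:00–08:30, 12:30–13:45, 14:15–14:30, 14:45–16:15.
Keiko ∩ Ximena: 08:00–12:30, 12:45–13:45, 15:30–16:00, 16:15–16:45.
Keiko ∩ Ximena ∩ Elena: 08:00–12:30, 15:45–16:00.
Keiko ∩ Ximena ∩ Elena ∩ Zara: 08:00–09:00, 09:15–09:30, 11:00–11:30, 15:45–16:00.
Keiko ∩ Ximena ∩ Elena ∩ Zara ∩ Grace: 08:00–08:30, 15:45–16:00.
Total common minutes: 30 + 15 = 45.

45 minutes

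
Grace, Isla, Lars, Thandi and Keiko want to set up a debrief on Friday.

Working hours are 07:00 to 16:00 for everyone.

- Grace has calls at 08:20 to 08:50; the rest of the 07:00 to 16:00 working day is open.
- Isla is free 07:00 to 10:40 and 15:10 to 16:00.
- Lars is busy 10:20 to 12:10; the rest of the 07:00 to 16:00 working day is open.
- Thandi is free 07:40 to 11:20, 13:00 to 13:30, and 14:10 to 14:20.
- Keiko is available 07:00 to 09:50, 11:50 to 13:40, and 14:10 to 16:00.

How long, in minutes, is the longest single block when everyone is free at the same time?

Grace free within 07:00–16:00: 07:00–08:20, 08:50–16:00.
Lars free within 07:00–16:00: 07:00–10:20, 12:10–16:00.
Grace ∩ Isla: 07:00–08:20, 08:50–10:40, 15:10–16:00.
Grace ∩ Isla ∩ Lars: 07:00–08:20, 08:50–10:20, 15:10–16:00.
Grace ∩ Isla ∩ Lars ∩ Thandi: 07:40–08:20, 08:50–10:20.
Grace ∩ Isla ∩ Lars ∩ Thandi ∩ Keiko: 07:40–08:20, 08:50–09:50.
Common window lengths: 40, 60 min; longest is 60.

60 minutes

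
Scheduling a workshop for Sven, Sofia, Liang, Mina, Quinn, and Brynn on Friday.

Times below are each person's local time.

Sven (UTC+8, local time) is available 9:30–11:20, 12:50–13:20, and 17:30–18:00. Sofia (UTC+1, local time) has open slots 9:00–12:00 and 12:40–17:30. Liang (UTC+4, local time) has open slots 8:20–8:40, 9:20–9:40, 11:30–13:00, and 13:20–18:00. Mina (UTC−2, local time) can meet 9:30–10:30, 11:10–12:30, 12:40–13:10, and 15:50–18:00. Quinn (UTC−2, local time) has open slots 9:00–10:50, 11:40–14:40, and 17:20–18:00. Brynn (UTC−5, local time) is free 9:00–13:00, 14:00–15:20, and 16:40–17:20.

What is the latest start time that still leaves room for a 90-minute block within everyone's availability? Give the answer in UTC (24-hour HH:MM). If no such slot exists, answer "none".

none

Sven → UTC: 01:30–03:20, 04:50–05:20, 09:30–10:00.
Sofia → UTC: 08:00–11:00, 11:40–16:30.
Liang → UTC: 04:20–04:40, 05:20–05:40, 07:30–09:00, 09:20–14:00.
Mina → UTC: 11:30–12:30, 13:10–14:30, 14:40–15:10, 17:50–20:00.
Quinn → UTC: 11:00–12:50, 13:40–16:40, 19:20–20:00.
Brynn → UTC: 14:00–18:00, 19:00–20:20, 21:40–22:20.
Sven ∩ Sofia: 09:30–10:00.
Sven ∩ Sofia ∩ Liang: 09:30–10:00.
Sven ∩ Sofia ∩ Liang ∩ Mina: (none).
Sven ∩ Sofia ∩ Liang ∩ Mina ∩ Quinn: (none).
Sven ∩ Sofia ∩ Liang ∩ Mina ∩ Quinn ∩ Brynn: (none).
Windows ≥ 90 min: (none).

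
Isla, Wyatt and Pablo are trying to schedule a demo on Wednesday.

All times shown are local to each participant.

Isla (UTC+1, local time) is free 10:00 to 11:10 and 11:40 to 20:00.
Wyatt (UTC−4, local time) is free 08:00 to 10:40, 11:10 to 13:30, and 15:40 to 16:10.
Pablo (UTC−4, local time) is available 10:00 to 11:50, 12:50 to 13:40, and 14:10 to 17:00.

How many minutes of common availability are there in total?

120 minutes

Isla → UTC: 09:00–10:10, 10:40–19:00.
Wyatt → UTC: 12:00–14:40, 15:10–17:30, 19:40–20:10.
Pablo → UTC: 14:00–15:50, 16:50–17:40, 18:10–21:00.
Isla ∩ Wyatt: 12:00–14:40, 15:10–17:30.
Isla ∩ Wyatt ∩ Pablo: 14:00–14:40, 15:10–15:50, 16:50–17:30.
Total common minutes: 40 + 40 + 40 = 120.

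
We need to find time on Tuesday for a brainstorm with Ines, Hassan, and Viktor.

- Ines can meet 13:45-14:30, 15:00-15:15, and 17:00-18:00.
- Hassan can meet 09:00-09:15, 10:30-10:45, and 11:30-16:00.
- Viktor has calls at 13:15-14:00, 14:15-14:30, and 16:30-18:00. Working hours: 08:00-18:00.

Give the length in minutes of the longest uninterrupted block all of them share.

15 minutes

Viktor free within 08:00–18:00: 08:00–13:15, 14:00–14:15, 14:30–16:30.
Ines ∩ Hassan: 13:45–14:30, 15:00–15:15.
Ines ∩ Hassan ∩ Viktor: 14:00–14:15, 15:00–15:15.
Common window lengths: 15, 15 min; longest is 15.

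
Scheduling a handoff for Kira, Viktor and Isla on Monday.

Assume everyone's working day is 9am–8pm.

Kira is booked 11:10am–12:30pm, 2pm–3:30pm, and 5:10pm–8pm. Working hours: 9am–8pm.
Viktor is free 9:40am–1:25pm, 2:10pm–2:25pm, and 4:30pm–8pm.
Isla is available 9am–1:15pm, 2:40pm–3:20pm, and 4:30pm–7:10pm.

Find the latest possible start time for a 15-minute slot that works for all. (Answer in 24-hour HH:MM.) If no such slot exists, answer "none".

16:55

Kira free within 09:00–20:00: 09:00–11:10, 12:30–14:00, 15:30–17:10.
Kira ∩ Viktor: 09:40–11:10, 12:30–13:25, 16:30–17:10.
Kira ∩ Viktor ∩ Isla: 09:40–11:10, 12:30–13:15, 16:30–17:10.
Windows ≥ 15 min: 09:40–11:10, 12:30–13:15, 16:30–17:10.
Latest start in the last window 16:30–17:10 is 17:10 − 15 min = 16:55.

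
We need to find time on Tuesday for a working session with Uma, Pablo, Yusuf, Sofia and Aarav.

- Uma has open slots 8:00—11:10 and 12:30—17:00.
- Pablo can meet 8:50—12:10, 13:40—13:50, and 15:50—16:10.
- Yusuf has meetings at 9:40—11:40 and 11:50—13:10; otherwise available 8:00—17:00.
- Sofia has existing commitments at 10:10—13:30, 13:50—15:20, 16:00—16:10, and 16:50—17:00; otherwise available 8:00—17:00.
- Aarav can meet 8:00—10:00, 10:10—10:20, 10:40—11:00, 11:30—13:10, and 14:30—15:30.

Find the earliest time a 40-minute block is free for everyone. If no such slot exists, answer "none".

Yusuf free within 08:00–17:00: 08:00–09:40, 11:40–11:50, 13:10–17:00.
Sofia free within 08:00–17:00: 08:00–10:10, 13:30–13:50, 15:20–16:00, 16:10–16:50.
Uma ∩ Pablo: 08:50–11:10, 13:40–13:50, 15:50–16:10.
Uma ∩ Pablo ∩ Yusuf: 08:50–09:40, 13:40–13:50, 15:50–16:10.
Uma ∩ Pablo ∩ Yusuf ∩ Sofia: 08:50–09:40, 13:40–13:50, 15:50–16:00.
Uma ∩ Pablo ∩ Yusuf ∩ Sofia ∩ Aarav: 08:50–09:40.
Windows ≥ 40 min: 08:50–09:40.
Earliest such window starts at 08:50.

08:50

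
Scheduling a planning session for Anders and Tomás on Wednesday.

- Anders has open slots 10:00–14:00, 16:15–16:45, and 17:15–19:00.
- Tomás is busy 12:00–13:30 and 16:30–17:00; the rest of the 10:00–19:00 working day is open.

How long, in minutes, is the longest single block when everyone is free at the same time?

120 minutes

Tomás free within 10:00–19:00: 10:00–12:00, 13:30–16:30, 17:00–19:00.
Anders ∩ Tomás: 10:00–12:00, 13:30–14:00, 16:15–16:30, 17:15–19:00.
Common window lengths: 120, 30, 15, 105 min; longest is 120.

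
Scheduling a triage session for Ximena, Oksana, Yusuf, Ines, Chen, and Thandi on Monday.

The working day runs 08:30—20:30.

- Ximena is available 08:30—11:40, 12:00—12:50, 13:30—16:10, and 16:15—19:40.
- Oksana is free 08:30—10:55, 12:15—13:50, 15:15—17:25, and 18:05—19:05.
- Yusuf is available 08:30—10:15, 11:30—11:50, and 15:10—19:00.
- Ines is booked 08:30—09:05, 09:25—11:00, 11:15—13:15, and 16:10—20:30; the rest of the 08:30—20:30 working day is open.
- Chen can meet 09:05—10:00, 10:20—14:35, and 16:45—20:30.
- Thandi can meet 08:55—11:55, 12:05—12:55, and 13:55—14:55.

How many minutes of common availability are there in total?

20 minutes

Ines free within 08:30–20:30: 09:05–09:25, 11:00–11:15, 13:15–16:10.
Ximena ∩ Oksana: 08:30–10:55, 12:15–12:50, 13:30–13:50, 15:15–16:10, 16:15–17:25, 18:05–19:05.
Ximena ∩ Oksana ∩ Yusuf: 08:30–10:15, 15:15–16:10, 16:15–17:25, 18:05–19:00.
Ximena ∩ Oksana ∩ Yusuf ∩ Ines: 09:05–09:25, 15:15–16:10.
Ximena ∩ Oksana ∩ Yusuf ∩ Ines ∩ Chen: 09:05–09:25.
Ximena ∩ Oksana ∩ Yusuf ∩ Ines ∩ Chen ∩ Thandi: 09:05–09:25.
Total common minutes: 20.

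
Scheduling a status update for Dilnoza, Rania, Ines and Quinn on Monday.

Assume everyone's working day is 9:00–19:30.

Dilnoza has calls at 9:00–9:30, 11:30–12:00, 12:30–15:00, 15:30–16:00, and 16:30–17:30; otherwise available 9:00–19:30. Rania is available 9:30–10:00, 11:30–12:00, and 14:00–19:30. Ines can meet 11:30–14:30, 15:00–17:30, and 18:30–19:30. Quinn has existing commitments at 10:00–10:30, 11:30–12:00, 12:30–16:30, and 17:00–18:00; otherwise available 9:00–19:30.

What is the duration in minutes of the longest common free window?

60 minutes

Dilnoza free within 09:00–19:30: 09:30–11:30, 12:00–12:30, 15:00–15:30, 16:00–16:30, 17:30–19:30.
Quinn free within 09:00–19:30: 09:00–10:00, 10:30–11:30, 12:00–12:30, 16:30–17:00, 18:00–19:30.
Dilnoza ∩ Rania: 09:30–10:00, 15:00–15:30, 16:00–16:30, 17:30–19:30.
Dilnoza ∩ Rania ∩ Ines: 15:00–15:30, 16:00–16:30, 18:30–19:30.
Dilnoza ∩ Rania ∩ Ines ∩ Quinn: 18:30–19:30.
Single common window of 60 minutes.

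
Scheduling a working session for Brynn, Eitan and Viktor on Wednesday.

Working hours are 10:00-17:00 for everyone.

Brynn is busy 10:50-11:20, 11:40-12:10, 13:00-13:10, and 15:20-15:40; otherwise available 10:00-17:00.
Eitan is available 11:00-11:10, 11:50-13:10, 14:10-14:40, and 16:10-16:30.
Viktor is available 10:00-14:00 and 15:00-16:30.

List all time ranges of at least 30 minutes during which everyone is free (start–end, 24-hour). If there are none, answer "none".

12:10–13:00

Brynn free within 10:00–17:00: 10:00–10:50, 11:20–11:40, 12:10–13:00, 13:10–15:20, 15:40–17:00.
Brynn ∩ Eitan: 12:10–13:00, 14:10–14:40, 16:10–16:30.
Brynn ∩ Eitan ∩ Viktor: 12:10–13:00, 16:10–16:30.
Windows ≥ 30 min: 12:10–13:00.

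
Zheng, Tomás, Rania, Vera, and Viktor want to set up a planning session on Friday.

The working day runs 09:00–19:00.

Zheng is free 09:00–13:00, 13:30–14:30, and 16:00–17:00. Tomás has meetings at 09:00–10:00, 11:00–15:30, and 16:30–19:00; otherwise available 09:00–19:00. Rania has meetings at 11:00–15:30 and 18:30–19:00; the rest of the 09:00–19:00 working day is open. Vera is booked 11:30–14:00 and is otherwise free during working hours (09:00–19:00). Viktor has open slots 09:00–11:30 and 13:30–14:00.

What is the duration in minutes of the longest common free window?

Tomás free within 09:00–19:00: 10:00–11:00, 15:30–16:30.
Rania free within 09:00–19:00: 09:00–11:00, 15:30–18:30.
Vera free within 09:00–19:00: 09:00–11:30, 14:00–19:00.
Zheng ∩ Tomás: 10:00–11:00, 16:00–16:30.
Zheng ∩ Tomás ∩ Rania: 10:00–11:00, 16:00–16:30.
Zheng ∩ Tomás ∩ Rania ∩ Vera: 10:00–11:00, 16:00–16:30.
Zheng ∩ Tomás ∩ Rania ∩ Vera ∩ Viktor: 10:00–11:00.
Single common window of 60 minutes.

60 minutes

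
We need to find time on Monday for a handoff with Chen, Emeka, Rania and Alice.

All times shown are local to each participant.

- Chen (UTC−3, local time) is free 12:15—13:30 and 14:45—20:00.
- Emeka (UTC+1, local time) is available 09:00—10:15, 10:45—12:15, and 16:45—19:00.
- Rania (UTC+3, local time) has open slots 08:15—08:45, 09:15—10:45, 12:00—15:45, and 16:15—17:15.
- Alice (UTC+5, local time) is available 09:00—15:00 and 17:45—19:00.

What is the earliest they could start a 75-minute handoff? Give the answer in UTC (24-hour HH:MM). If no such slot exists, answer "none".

Chen → UTC: 15:15–16:30, 17:45–23:00.
Emeka → UTC: 08:00–09:15, 09:45–11:15, 15:45–18:00.
Rania → UTC: 05:15–05:45, 06:15–07:45, 09:00–12:45, 13:15–14:15.
Alice → UTC: 04:00–10:00, 12:45–14:00.
Chen ∩ Emeka: 15:45–16:30, 17:45–18:00.
Chen ∩ Emeka ∩ Rania: (none).
Chen ∩ Emeka ∩ Rania ∩ Alice: (none).
Windows ≥ 75 min: (none).

none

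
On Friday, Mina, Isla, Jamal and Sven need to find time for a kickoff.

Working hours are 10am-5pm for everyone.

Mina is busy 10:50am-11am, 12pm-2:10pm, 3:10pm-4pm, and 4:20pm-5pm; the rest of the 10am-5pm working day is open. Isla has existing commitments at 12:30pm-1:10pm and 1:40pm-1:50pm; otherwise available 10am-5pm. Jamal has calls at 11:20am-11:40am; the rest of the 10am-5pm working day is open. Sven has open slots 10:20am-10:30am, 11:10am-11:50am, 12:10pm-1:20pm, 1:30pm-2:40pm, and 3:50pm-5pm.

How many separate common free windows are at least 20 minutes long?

Mina free within 10:00–17:00: 10:00–10:50, 11:00–12:00, 14:10–15:10, 16:00–16:20.
Isla free within 10:00–17:00: 10:00–12:30, 13:10–13:40, 13:50–17:00.
Jamal free within 10:00–17:00: 10:00–11:20, 11:40–17:00.
Mina ∩ Isla: 10:00–10:50, 11:00–12:00, 14:10–15:10, 16:00–16:20.
Mina ∩ Isla ∩ Jamal: 10:00–10:50, 11:00–11:20, 11:40–12:00, 14:10–15:10, 16:00–16:20.
Mina ∩ Isla ∩ Jamal ∩ Sven: 10:20–10:30, 11:10–11:20, 11:40–11:50, 14:10–14:40, 16:00–16:20.
Windows ≥ 20 min: 14:10–14:40, 16:00–16:20.
That's 2 windows.

2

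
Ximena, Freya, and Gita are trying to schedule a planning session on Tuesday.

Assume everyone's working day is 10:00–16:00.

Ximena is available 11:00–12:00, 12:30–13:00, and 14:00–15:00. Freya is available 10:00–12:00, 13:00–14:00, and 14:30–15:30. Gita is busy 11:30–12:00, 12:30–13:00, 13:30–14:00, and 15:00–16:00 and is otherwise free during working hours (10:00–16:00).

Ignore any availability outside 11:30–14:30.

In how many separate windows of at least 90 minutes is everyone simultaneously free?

0

Gita free within 10:00–16:00: 10:00–11:30, 12:00–12:30, 13:00–13:30, 14:00–15:00.
Ximena ∩ Freya: 11:00–12:00, 14:30–15:00.
Ximena ∩ Freya ∩ Gita: 11:00–11:30, 14:30–15:00.
Restricted to 11:30–14:30: (none).
Windows ≥ 90 min: (none).
That's 0 windows.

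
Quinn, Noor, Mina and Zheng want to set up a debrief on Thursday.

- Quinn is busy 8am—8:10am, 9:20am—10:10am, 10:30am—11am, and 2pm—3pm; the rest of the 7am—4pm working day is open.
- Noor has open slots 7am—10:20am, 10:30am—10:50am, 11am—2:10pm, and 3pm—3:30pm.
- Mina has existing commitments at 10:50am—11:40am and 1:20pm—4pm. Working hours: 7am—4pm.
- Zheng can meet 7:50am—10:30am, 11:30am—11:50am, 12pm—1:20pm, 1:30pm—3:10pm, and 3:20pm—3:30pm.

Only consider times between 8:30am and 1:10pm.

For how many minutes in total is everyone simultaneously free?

140 minutes

Quinn free within 07:00–16:00: 07:00–08:00, 08:10–09:20, 10:10–10:30, 11:00–14:00, 15:00–16:00.
Mina free within 07:00–16:00: 07:00–10:50, 11:40–13:20.
Quinn ∩ Noor: 07:00–08:00, 08:10–09:20, 10:10–10:20, 11:00–14:00, 15:00–15:30.
Quinn ∩ Noor ∩ Mina: 07:00–08:00, 08:10–09:20, 10:10–10:20, 11:40–13:20.
Quinn ∩ Noor ∩ Mina ∩ Zheng: 07:50–08:00, 08:10–09:20, 10:10–10:20, 11:40–11:50, 12:00–13:20.
Restricted to 08:30–13:10: 08:30–09:20, 10:10–10:20, 11:40–11:50, 12:00–13:10.
Total common minutes: 50 + 10 + 10 + 70 = 140.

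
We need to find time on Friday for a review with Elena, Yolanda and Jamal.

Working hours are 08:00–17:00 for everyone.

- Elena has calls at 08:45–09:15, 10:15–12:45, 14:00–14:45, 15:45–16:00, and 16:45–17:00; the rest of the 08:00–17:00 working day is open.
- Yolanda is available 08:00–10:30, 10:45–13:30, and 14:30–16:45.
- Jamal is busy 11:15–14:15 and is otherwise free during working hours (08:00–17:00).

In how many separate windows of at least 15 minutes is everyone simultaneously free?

4

Elena free within 08:00–17:00: 08:00–08:45, 09:15–10:15, 12:45–14:00, 14:45–15:45, 16:00–16:45.
Jamal free within 08:00–17:00: 08:00–11:15, 14:15–17:00.
Elena ∩ Yolanda: 08:00–08:45, 09:15–10:15, 12:45–13:30, 14:45–15:45, 16:00–16:45.
Elena ∩ Yolanda ∩ Jamal: 08:00–08:45, 09:15–10:15, 14:45–15:45, 16:00–16:45.
Windows ≥ 15 min: 08:00–08:45, 09:15–10:15, 14:45–15:45, 16:00–16:45.
That's 4 windows.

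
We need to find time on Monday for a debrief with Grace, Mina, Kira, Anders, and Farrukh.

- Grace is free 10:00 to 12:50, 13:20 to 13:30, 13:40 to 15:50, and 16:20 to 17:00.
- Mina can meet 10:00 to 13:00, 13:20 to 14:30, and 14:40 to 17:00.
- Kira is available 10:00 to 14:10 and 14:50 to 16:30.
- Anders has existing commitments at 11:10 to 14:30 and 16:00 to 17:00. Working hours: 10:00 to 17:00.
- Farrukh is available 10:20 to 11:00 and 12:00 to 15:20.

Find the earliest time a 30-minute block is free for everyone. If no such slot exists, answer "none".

10:20

Anders free within 10:00–17:00: 10:00–11:10, 14:30–16:00.
Grace ∩ Mina: 10:00–12:50, 13:20–13:30, 13:40–14:30, 14:40–15:50, 16:20–17:00.
Grace ∩ Mina ∩ Kira: 10:00–12:50, 13:20–13:30, 13:40–14:10, 14:50–15:50, 16:20–16:30.
Grace ∩ Mina ∩ Kira ∩ Anders: 10:00–11:10, 14:50–15:50.
Grace ∩ Mina ∩ Kira ∩ Anders ∩ Farrukh: 10:20–11:00, 14:50–15:20.
Windows ≥ 30 min: 10:20–11:00, 14:50–15:20.
Earliest such window starts at 10:20.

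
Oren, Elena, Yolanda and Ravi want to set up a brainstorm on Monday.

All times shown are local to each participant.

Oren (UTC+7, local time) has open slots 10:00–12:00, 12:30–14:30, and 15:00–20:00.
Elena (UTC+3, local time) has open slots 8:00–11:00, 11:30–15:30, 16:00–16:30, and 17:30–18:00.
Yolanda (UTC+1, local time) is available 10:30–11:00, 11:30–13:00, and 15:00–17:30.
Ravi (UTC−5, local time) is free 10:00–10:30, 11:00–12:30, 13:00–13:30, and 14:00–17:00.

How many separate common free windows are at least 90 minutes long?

Oren → UTC: 03:00–05:00, 05:30–07:30, 08:00–13:00.
Elena → UTC: 05:00–08:00, 08:30–12:30, 13:00–13:30, 14:30–15:00.
Yolanda → UTC: 09:30–10:00, 10:30–12:00, 14:00–16:30.
Ravi → UTC: 15:00–15:30, 16:00–17:30, 18:00–18:30, 19:00–22:00.
Oren ∩ Elena: 05:30–07:30, 08:30–12:30.
Oren ∩ Elena ∩ Yolanda: 09:30–10:00, 10:30–12:00.
Oren ∩ Elena ∩ Yolanda ∩ Ravi: (none).
Windows ≥ 90 min: (none).
That's 0 windows.

0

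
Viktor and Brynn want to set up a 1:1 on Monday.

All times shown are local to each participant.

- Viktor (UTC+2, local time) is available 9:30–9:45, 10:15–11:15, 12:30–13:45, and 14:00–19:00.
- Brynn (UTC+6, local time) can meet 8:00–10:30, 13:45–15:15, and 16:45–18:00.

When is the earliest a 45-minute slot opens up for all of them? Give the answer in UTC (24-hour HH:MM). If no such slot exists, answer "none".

08:15

Viktor → UTC: 07:30–07:45, 08:15–09:15, 10:30–11:45, 12:00–17:00.
Brynn → UTC: 02:00–04:30, 07:45–09:15, 10:45–12:00.
Viktor ∩ Brynn: 08:15–09:15, 10:45–11:45.
Windows ≥ 45 min: 08:15–09:15, 10:45–11:45.
Earliest such window starts at 08:15.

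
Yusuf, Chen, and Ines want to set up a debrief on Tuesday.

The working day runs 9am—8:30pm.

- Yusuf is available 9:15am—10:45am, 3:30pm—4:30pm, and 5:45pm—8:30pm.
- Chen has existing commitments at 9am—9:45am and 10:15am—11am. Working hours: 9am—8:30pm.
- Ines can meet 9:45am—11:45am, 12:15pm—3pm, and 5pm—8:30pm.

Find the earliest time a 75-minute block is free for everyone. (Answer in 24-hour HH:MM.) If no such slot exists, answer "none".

17:45

Chen free within 09:00–20:30: 09:45–10:15, 11:00–20:30.
Yusuf ∩ Chen: 09:45–10:15, 15:30–16:30, 17:45–20:30.
Yusuf ∩ Chen ∩ Ines: 09:45–10:15, 17:45–20:30.
Windows ≥ 75 min: 17:45–20:30.
Earliest such window starts at 17:45.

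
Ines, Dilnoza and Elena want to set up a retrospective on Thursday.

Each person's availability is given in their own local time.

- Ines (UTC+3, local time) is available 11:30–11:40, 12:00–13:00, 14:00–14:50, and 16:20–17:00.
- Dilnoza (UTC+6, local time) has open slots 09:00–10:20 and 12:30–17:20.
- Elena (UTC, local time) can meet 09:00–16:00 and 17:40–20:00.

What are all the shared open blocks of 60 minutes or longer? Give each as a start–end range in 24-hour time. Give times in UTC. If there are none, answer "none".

Ines → UTC: 08:30–08:40, 09:00–10:00, 11:00–11:50, 13:20–14:00.
Dilnoza → UTC: 03:00–04:20, 06:30–11:20.
Elena → UTC: 09:00–16:00, 17:40–20:00.
Ines ∩ Dilnoza: 08:30–08:40, 09:00–10:00, 11:00–11:20.
Ines ∩ Dilnoza ∩ Elena: 09:00–10:00, 11:00–11:20.
Windows ≥ 60 min: 09:00–10:00.

09:00–10:00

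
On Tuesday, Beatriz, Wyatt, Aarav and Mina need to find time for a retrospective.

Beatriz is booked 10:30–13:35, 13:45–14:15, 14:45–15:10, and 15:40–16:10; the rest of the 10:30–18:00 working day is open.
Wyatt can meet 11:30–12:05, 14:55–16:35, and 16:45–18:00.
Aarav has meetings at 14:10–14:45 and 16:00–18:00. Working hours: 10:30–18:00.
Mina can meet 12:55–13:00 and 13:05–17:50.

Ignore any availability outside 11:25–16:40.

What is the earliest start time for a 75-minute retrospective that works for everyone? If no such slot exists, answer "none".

Beatriz free within 10:30–18:00: 13:35–13:45, 14:15–14:45, 15:10–15:40, 16:10–18:00.
Aarav free within 10:30–18:00: 10:30–14:10, 14:45–16:00.
Beatriz ∩ Wyatt: 15:10–15:40, 16:10–16:35, 16:45–18:00.
Beatriz ∩ Wyatt ∩ Aarav: 15:10–15:40.
Beatriz ∩ Wyatt ∩ Aarav ∩ Mina: 15:10–15:40.
Restricted to 11:25–16:40: 15:10–15:40.
Windows ≥ 75 min: (none).

none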